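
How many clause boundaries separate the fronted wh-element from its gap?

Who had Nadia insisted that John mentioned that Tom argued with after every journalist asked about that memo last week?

"who" is extracted from the PP object of "argued".
Boundaries crossed, outermost first: [that], [that] — 2 in total.

2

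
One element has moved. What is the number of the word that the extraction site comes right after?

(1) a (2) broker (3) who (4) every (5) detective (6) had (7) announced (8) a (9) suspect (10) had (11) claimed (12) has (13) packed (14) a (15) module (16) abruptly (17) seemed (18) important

11

The displaced element is "a broker" (word 2).
It is linked across 2 clause boundaries (Ø → Ø).
It functions as the subject of "packed", so the gap sits immediately after word 11 ("claimed").
Base order: Every detective had announced a suspect had claimed that a broker has packed a module abruptly.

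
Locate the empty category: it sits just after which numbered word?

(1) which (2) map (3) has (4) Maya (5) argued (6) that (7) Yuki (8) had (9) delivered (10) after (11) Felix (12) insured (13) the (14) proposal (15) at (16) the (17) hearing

The displaced element is "which map" (word 2).
It is linked across 1 clause boundary (that).
It functions as the direct object of "delivered", so the gap sits immediately after word 9 ("delivered").
Base order: Maya has argued that Yuki had delivered which map after Felix insured the proposal at the hearing.

9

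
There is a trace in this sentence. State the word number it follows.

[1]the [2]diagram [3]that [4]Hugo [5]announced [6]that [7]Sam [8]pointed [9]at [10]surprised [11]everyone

The displaced element is "the diagram" (word 2).
It is linked across 1 clause boundary (that).
It functions as the object of the preposition "at" of "pointed", so the gap sits immediately after word 9 ("at").
Base order: Hugo announced that Sam pointed at the diagram.

9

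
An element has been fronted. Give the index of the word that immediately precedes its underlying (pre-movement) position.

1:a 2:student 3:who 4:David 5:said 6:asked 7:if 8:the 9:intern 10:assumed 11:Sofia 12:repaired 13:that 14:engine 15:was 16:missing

5

The displaced element is "a student" (word 2).
It is linked across 1 clause boundary (Ø).
It functions as the subject of "asked", so the gap sits immediately after word 5 ("said").
Base order: David said that a student asked if the intern assumed Sofia repaired that engine.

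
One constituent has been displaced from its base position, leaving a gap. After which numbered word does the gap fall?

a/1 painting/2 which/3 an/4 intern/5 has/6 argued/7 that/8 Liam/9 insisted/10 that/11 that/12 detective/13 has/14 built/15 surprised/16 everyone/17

The displaced element is "a painting" (word 2).
It is linked across 2 clause boundaries (that → that).
It functions as the direct object of "built", so the gap sits immediately after word 15 ("built").
Base order: An intern has argued that Liam insisted that that detective has built a painting.

15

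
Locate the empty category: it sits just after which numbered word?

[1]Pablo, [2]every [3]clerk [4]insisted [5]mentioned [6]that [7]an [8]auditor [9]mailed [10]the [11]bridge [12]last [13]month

The displaced element is "Pablo" (word 1).
It is linked across 1 clause boundary (Ø).
It functions as the subject of "mentioned", so the gap sits immediately after word 4 ("insisted").
Base order: Every clerk insisted that Pablo mentioned that an auditor mailed the bridge last month.

4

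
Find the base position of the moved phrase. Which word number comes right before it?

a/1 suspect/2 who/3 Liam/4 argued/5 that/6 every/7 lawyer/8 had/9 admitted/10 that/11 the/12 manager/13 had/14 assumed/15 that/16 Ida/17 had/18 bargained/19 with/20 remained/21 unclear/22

The displaced element is "a suspect" (word 2).
It is linked across 3 clause boundaries (that → that → that).
It functions as the object of the preposition "with" of "bargained", so the gap sits immediately after word 20 ("with").
Base order: Liam argued that every lawyer had admitted that the manager had assumed that Ida had bargained with a suspect.

20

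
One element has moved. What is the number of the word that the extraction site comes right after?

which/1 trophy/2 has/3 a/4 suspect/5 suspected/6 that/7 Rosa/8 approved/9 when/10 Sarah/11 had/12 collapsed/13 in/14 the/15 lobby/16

9

The displaced element is "which trophy" (word 2).
It is linked across 1 clause boundary (that).
It functions as the direct object of "approved", so the gap sits immediately after word 9 ("approved").
Base order: A suspect has suspected that Rosa approved which trophy when Sarah had collapsed in the lobby.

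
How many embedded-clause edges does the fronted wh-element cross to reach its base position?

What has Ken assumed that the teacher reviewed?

"what" is extracted from the object of "reviewed".
Boundaries crossed, outermost first: [that] — 1 in total.

1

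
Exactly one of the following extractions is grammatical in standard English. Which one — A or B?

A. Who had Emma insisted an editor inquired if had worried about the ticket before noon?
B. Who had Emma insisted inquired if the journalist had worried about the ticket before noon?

B

In A, the wh-phrase is extracted from inside a wh-island (introduced by "if"), which blocks movement.
In B, the extraction path crosses only that-complement boundaries, which are transparent.
So B is grammatical.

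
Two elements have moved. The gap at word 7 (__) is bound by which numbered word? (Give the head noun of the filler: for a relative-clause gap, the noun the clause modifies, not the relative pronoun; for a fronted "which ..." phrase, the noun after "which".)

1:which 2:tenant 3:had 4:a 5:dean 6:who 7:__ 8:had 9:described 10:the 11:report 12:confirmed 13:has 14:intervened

5

The marked gap is inside the relative clause, the subject of "described".
Its filler is the head noun "dean" (via "who"), at word 5.
(The other dependency links word 2 to a gap after word 12.)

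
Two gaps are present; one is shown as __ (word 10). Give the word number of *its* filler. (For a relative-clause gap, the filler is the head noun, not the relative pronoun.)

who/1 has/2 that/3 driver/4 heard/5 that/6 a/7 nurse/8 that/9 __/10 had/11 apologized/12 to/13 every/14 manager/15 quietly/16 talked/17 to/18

The marked gap is inside the relative clause, the subject of "apologized".
Its filler is the head noun "nurse" (via "that"), at word 8.
(The other dependency links word 1 to a gap after word 18.)

8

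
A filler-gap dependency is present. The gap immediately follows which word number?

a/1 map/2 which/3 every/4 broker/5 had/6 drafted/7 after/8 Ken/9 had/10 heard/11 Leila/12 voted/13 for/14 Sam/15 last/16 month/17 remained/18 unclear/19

7

The displaced element is "a map" (word 2).
It functions as the direct object of "drafted", so the gap sits immediately after word 7 ("drafted").
Base order: Every broker had drafted a map after Ken had heard Leila voted for Sam last month.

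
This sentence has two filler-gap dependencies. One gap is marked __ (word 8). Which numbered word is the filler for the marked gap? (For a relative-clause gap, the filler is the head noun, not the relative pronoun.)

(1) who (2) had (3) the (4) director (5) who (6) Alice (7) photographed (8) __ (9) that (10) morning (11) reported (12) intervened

4

The marked gap is inside the relative clause, the direct object of "photographed".
Its filler is the head noun "director" (via "who"), at word 4.
(The other dependency links word 1 to a gap after word 11.)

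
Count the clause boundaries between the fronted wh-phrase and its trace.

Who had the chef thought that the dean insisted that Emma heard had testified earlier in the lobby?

3

"who" is extracted from the subject of "testified".
Boundaries crossed, outermost first: [that], [that], [Ø] — 3 in total.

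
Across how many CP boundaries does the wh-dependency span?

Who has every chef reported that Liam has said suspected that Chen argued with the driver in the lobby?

2

"who" is extracted from the subject of "suspected".
Boundaries crossed, outermost first: [that], [Ø] — 2 in total.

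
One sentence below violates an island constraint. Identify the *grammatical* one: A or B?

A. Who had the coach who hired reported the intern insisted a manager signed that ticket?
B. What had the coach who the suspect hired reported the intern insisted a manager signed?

In A, the wh-phrase is extracted from inside a complex-NP island (relative clause) (introduced by "who"), which blocks movement.
In B, the extraction path crosses only that-complement boundaries, which are transparent.
So B is grammatical.

B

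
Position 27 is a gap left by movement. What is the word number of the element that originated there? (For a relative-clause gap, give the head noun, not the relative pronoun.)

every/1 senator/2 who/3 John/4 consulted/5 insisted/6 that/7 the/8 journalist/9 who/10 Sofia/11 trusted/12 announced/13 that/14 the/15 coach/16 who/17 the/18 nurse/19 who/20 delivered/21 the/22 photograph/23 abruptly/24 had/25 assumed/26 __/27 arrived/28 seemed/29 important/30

16

The gap at 27 is the subject of "arrived", inside a relative clause.
The relative pronoun is "who" (word 17); it is bound by the head noun immediately before it.
Its filler is the head noun "coach", at word 16.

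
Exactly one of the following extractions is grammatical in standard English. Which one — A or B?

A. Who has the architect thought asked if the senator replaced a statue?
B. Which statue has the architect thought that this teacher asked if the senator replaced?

A

In B, the wh-phrase is extracted from inside a wh-island (introduced by "if"), which blocks movement.
In A, the extraction path crosses only that-complement boundaries, which are transparent.
So A is grammatical.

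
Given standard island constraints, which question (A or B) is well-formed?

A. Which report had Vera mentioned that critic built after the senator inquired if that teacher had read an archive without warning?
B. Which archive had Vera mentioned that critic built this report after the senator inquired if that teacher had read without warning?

In B, the wh-phrase is extracted from inside an adjunct island (introduced by "after"), which blocks movement.
In A, the extraction path crosses only that-complement boundaries, which are transparent.
So A is grammatical.

A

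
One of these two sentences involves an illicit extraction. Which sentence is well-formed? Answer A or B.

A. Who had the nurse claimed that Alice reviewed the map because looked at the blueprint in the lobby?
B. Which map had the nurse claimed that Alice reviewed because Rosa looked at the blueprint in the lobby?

In A, the wh-phrase is extracted from inside an adjunct island (introduced by "because"), which blocks movement.
In B, the extraction path crosses only that-complement boundaries, which are transparent.
So B is grammatical.

B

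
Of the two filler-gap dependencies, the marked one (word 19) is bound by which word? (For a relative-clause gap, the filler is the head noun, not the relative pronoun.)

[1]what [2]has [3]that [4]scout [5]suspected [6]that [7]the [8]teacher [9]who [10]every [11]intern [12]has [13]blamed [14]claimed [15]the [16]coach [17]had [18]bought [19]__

The marked gap is the direct object of "bought".
Its filler is the fronted wh-phrase "what", at word 1.
(The other dependency links word 8 to a gap after word 13.)

1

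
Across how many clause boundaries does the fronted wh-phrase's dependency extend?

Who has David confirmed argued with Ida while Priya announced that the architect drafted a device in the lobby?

1

"who" is extracted from the subject of "argued".
Boundaries crossed, outermost first: [Ø] — 1 in total.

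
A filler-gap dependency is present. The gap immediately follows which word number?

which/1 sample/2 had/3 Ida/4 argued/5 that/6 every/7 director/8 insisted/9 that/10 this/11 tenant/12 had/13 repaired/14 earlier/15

14

The displaced element is "which sample" (word 2).
It is linked across 2 clause boundaries (that → that).
It functions as the direct object of "repaired", so the gap sits immediately after word 14 ("repaired").
Base order: Ida had argued that every director insisted that this tenant had repaired which sample earlier.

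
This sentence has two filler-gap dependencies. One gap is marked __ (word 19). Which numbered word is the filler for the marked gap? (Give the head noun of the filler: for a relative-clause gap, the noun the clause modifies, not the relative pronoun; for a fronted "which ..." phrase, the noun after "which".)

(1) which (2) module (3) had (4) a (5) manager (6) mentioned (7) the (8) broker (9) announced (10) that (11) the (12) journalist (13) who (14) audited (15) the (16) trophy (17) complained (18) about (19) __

2

The marked gap is the object of the preposition "about" of "complained".
Its filler is the fronted wh-phrase "which module", at word 2.
(The other dependency links word 12 to a gap after word 13.)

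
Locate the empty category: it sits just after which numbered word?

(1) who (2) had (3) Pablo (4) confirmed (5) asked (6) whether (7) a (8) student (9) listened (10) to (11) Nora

4

The displaced element is "who" (word 1).
It is linked across 1 clause boundary (Ø).
It functions as the subject of "asked", so the gap sits immediately after word 4 ("confirmed").
Base order: Pablo had confirmed that who asked whether a student listened to Nora.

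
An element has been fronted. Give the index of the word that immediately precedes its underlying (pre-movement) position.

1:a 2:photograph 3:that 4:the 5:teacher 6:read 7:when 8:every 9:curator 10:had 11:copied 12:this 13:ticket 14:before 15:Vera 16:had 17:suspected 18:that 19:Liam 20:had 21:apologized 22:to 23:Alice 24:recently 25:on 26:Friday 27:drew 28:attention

6

The displaced element is "a photograph" (word 2).
It functions as the direct object of "read", so the gap sits immediately after word 6 ("read").
Base order: The teacher read a photograph when every curator had copied this ticket before Vera had suspected that Liam had apologized to Alice recently on Friday.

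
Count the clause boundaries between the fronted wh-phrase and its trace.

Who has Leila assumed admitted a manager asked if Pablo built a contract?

"who" is extracted from the subject of "admitted".
Boundaries crossed, outermost first: [Ø] — 1 in total.

1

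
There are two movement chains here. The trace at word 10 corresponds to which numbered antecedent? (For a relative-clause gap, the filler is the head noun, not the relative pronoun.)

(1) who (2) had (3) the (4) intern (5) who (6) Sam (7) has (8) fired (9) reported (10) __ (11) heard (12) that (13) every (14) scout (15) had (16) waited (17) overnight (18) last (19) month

The marked gap is the subject of "heard".
Its filler is the fronted wh-phrase "who", at word 1.
(The other dependency links word 4 to a gap after word 8.)

1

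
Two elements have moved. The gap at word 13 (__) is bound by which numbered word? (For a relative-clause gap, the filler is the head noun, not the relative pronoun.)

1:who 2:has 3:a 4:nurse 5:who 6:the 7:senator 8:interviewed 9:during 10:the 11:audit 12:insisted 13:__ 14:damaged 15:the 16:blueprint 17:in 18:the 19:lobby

The marked gap is the subject of "damaged".
Its filler is the fronted wh-phrase "who", at word 1.
(The other dependency links word 4 to a gap after word 8.)

1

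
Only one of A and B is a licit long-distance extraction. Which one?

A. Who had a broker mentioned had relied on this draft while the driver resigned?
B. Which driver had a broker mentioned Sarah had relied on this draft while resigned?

A

In B, the wh-phrase is extracted from inside an adjunct island (introduced by "while"), which blocks movement.
In A, the extraction path crosses only that-complement boundaries, which are transparent.
So A is grammatical.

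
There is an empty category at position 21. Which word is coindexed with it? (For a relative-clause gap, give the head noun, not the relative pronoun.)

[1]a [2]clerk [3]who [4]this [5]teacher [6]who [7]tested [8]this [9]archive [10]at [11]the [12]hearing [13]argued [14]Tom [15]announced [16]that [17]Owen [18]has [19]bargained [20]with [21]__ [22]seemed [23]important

2

The gap at 21 is the prepositional object of "bargained", inside a relative clause.
The relative pronoun is "who" (word 3); it is bound by the head noun immediately before it.
Its filler is the head noun "clerk", at word 2.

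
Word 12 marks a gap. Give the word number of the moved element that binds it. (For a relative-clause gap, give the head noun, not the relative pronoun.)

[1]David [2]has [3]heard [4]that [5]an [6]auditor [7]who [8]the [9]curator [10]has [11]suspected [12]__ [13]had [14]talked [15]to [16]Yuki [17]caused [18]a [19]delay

The gap at 12 is the subject of "talked", inside a relative clause.
The relative pronoun is "who" (word 7); it is bound by the head noun immediately before it.
Its filler is the head noun "auditor", at word 6.

6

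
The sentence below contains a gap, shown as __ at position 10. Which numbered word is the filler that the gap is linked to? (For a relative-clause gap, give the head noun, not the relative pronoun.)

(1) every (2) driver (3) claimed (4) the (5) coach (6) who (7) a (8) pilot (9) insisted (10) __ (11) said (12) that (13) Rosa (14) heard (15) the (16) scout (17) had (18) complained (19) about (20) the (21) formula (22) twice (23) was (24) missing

5

The gap at 10 is the subject of "said", inside a relative clause.
The relative pronoun is "who" (word 6); it is bound by the head noun immediately before it.
Its filler is the head noun "coach", at word 5.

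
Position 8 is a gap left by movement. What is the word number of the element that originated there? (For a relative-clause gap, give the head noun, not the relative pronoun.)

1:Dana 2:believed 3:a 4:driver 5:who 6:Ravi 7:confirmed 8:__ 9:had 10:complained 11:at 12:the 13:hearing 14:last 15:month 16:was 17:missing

4

The gap at 8 is the subject of "complained", inside a relative clause.
The relative pronoun is "who" (word 5); it is bound by the head noun immediately before it.
Its filler is the head noun "driver", at word 4.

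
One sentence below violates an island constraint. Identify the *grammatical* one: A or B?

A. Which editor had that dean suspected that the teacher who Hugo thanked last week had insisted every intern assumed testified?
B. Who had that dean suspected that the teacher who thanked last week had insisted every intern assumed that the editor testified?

In B, the wh-phrase is extracted from inside a complex-NP island (relative clause) (introduced by "who"), which blocks movement.
In A, the extraction path crosses only that-complement boundaries, which are transparent.
So A is grammatical.

A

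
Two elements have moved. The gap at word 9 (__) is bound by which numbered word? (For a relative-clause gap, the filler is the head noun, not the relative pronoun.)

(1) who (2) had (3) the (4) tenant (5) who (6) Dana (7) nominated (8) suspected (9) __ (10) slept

1

The marked gap is the subject of "slept".
Its filler is the fronted wh-phrase "who", at word 1.
(The other dependency links word 4 to a gap after word 7.)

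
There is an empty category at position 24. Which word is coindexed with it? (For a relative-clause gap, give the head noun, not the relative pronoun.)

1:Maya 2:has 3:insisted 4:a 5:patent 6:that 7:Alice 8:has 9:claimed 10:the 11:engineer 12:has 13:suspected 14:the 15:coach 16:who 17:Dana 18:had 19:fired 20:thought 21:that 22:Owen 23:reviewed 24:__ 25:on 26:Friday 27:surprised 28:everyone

5

The gap at 24 is the object of "reviewed", inside a relative clause.
The relative pronoun is "that" (word 6); it is bound by the head noun immediately before it.
Its filler is the head noun "patent", at word 5.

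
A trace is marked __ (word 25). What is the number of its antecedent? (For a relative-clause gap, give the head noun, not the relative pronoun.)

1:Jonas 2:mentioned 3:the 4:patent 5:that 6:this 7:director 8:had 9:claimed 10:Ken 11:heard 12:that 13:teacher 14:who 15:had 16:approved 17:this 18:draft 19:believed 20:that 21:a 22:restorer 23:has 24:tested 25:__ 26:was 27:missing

The gap at 25 is the object of "tested", inside a relative clause.
The relative pronoun is "that" (word 5); it is bound by the head noun immediately before it.
Its filler is the head noun "patent", at word 4.

4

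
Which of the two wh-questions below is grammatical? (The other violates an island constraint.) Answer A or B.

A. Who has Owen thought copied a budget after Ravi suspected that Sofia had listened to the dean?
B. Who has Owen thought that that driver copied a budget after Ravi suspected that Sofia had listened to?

In B, the wh-phrase is extracted from inside an adjunct island (introduced by "after"), which blocks movement.
In A, the extraction path crosses only that-complement boundaries, which are transparent.
So A is grammatical.

A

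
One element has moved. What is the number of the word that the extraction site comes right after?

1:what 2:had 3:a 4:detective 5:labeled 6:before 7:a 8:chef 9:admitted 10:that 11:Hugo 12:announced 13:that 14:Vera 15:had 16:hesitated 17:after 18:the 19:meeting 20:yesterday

5

The displaced element is "what" (word 1).
It functions as the direct object of "labeled", so the gap sits immediately after word 5 ("labeled").
Base order: A detective had labeled what before a chef admitted that Hugo announced that Vera had hesitated after the meeting yesterday.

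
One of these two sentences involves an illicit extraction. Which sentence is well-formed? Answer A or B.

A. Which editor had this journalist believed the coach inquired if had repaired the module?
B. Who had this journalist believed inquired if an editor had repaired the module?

B

In A, the wh-phrase is extracted from inside a wh-island (introduced by "if"), which blocks movement.
In B, the extraction path crosses only that-complement boundaries, which are transparent.
So B is grammatical.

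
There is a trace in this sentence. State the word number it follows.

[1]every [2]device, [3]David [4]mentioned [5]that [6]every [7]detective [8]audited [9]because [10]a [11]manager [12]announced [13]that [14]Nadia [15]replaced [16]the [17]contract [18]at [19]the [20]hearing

8

The displaced element is "every device" (word 2).
It is linked across 1 clause boundary (that).
It functions as the direct object of "audited", so the gap sits immediately after word 8 ("audited").
Base order: David mentioned that every detective audited every device because a manager announced that Nadia replaced the contract at the hearing.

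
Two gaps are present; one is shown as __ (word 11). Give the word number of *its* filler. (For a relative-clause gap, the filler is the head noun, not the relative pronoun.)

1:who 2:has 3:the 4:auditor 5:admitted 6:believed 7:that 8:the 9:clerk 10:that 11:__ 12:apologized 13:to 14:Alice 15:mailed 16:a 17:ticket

The marked gap is inside the relative clause, the subject of "apologized".
Its filler is the head noun "clerk" (via "that"), at word 9.
(The other dependency links word 1 to a gap after word 5.)

9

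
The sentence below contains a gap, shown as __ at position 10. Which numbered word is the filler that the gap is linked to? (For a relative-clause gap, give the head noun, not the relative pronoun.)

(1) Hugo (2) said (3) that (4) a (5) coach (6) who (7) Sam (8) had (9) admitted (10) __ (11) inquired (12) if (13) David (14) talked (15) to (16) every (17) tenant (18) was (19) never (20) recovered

5

The gap at 10 is the subject of "inquired", inside a relative clause.
The relative pronoun is "who" (word 6); it is bound by the head noun immediately before it.
Its filler is the head noun "coach", at word 5.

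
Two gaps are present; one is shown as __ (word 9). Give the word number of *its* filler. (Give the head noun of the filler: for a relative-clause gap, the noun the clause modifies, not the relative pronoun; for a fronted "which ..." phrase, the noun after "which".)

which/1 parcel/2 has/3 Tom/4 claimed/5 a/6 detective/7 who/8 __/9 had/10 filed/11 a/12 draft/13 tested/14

The marked gap is inside the relative clause, the subject of "filed".
Its filler is the head noun "detective" (via "who"), at word 7.
(The other dependency links word 2 to a gap after word 14.)

7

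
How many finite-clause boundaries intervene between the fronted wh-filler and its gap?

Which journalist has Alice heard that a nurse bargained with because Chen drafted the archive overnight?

1

"which journalist" is extracted from the PP object of "bargained".
Boundaries crossed, outermost first: [that] — 1 in total.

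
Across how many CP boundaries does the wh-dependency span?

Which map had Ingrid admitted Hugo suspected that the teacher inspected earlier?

"which map" is extracted from the object of "inspected".
Boundaries crossed, outermost first: [Ø], [that] — 2 in total.

2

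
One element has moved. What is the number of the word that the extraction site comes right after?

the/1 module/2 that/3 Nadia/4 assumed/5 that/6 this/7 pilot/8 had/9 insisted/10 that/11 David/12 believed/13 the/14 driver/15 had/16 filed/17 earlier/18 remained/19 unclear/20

The displaced element is "the module" (word 2).
It is linked across 3 clause boundaries (that → that → Ø).
It functions as the direct object of "filed", so the gap sits immediately after word 17 ("filed").
Base order: Nadia assumed that this pilot had insisted that David believed the driver had filed the module earlier.

17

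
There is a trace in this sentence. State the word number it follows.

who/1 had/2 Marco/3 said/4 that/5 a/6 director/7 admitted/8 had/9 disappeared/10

The displaced element is "who" (word 1).
It is linked across 2 clause boundaries (that → Ø).
It functions as the subject of "disappeared", so the gap sits immediately after word 8 ("admitted").
Base order: Marco had said that a director admitted who had disappeared.

8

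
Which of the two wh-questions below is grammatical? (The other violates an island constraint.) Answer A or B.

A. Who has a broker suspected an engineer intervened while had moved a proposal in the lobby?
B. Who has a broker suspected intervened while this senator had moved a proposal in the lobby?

B

In A, the wh-phrase is extracted from inside an adjunct island (introduced by "while"), which blocks movement.
In B, the extraction path crosses only that-complement boundaries, which are transparent.
So B is grammatical.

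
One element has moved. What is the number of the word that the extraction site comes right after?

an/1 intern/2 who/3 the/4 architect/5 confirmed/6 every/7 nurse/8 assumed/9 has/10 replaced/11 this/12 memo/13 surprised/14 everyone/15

The displaced element is "an intern" (word 2).
It is linked across 2 clause boundaries (Ø → Ø).
It functions as the subject of "replaced", so the gap sits immediately after word 9 ("assumed").
Base order: The architect confirmed every nurse assumed that an intern has replaced this memo.

9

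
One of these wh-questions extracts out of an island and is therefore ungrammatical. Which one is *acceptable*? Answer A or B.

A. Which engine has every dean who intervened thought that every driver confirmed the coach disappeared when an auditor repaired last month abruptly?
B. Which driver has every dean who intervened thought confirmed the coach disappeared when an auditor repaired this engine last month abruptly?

In A, the wh-phrase is extracted from inside an adjunct island (introduced by "when"), which blocks movement.
In B, the extraction path crosses only that-complement boundaries, which are transparent.
So B is grammatical.

B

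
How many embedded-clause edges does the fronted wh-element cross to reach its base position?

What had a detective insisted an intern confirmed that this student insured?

"what" is extracted from the object of "insured".
Boundaries crossed, outermost first: [Ø], [that] — 2 in total.

2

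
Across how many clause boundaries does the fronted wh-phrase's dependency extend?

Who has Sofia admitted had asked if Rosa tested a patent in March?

"who" is extracted from the subject of "asked".
Boundaries crossed, outermost first: [Ø] — 1 in total.

1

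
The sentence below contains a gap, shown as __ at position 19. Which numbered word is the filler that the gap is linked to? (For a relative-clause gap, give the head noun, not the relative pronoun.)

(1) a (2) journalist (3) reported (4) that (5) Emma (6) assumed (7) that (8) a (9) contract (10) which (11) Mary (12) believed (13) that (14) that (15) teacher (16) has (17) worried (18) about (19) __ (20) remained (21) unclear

9

The gap at 19 is the prepositional object of "worried", inside a relative clause.
The relative pronoun is "which" (word 10); it is bound by the head noun immediately before it.
Its filler is the head noun "contract", at word 9.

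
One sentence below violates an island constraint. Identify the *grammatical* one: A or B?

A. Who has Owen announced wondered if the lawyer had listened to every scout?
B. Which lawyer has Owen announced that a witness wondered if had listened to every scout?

A

In B, the wh-phrase is extracted from inside a wh-island (introduced by "if"), which blocks movement.
In A, the extraction path crosses only that-complement boundaries, which are transparent.
So A is grammatical.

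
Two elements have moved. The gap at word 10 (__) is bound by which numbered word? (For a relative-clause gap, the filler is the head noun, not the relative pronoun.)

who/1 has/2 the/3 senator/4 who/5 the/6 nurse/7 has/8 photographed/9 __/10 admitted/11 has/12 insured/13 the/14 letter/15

4

The marked gap is inside the relative clause, the direct object of "photographed".
Its filler is the head noun "senator" (via "who"), at word 4.
(The other dependency links word 1 to a gap after word 11.)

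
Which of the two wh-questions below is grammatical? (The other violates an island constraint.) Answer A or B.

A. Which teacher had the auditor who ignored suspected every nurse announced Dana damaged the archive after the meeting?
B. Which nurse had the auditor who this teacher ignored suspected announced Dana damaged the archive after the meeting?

In A, the wh-phrase is extracted from inside a complex-NP island (relative clause) (introduced by "who"), which blocks movement.
In B, the extraction path crosses only that-complement boundaries, which are transparent.
So B is grammatical.

B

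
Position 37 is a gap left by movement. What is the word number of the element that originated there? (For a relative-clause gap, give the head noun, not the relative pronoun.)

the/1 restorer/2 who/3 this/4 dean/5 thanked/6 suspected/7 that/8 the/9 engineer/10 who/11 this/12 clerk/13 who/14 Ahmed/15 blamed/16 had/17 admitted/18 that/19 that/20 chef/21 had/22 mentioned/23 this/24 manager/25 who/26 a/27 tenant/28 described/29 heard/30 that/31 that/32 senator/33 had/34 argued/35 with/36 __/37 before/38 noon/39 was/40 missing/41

10

The gap at 37 is the prepositional object of "argued", inside a relative clause.
The relative pronoun is "who" (word 11); it is bound by the head noun immediately before it.
Its filler is the head noun "engineer", at word 10.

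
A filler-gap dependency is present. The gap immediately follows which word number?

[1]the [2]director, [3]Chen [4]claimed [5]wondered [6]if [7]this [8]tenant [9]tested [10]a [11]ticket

The displaced element is "the director" (word 2).
It is linked across 1 clause boundary (Ø).
It functions as the subject of "wondered", so the gap sits immediately after word 4 ("claimed").
Base order: Chen claimed that the director wondered if this tenant tested a ticket.

4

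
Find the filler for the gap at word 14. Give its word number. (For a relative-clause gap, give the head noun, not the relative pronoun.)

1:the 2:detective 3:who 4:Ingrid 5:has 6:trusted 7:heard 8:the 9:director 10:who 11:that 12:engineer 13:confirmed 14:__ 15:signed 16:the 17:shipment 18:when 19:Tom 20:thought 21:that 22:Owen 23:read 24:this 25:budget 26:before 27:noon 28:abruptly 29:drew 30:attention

The gap at 14 is the subject of "signed", inside a relative clause.
The relative pronoun is "who" (word 10); it is bound by the head noun immediately before it.
Its filler is the head noun "director", at word 9.

9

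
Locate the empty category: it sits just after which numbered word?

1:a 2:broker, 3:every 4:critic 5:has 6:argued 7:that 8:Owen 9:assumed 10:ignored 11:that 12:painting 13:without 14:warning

The displaced element is "a broker" (word 2).
It is linked across 2 clause boundaries (that → Ø).
It functions as the subject of "ignored", so the gap sits immediately after word 9 ("assumed").
Base order: Every critic has argued that Owen assumed a broker ignored that painting without warning.

9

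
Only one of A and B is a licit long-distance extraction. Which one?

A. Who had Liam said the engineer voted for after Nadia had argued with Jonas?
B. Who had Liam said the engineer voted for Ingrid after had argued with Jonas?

In B, the wh-phrase is extracted from inside an adjunct island (introduced by "after"), which blocks movement.
In A, the extraction path crosses only that-complement boundaries, which are transparent.
So A is grammatical.

A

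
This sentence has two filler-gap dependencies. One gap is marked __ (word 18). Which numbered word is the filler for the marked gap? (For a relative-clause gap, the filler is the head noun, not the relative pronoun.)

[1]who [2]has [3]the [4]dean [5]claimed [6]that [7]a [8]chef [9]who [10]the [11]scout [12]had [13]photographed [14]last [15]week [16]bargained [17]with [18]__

The marked gap is the object of the preposition "with" of "bargained".
Its filler is the fronted wh-phrase "who", at word 1.
(The other dependency links word 8 to a gap after word 13.)

1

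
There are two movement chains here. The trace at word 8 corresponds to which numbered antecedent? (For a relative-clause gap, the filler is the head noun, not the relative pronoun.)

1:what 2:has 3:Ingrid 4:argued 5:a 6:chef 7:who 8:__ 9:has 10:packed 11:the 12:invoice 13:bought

6

The marked gap is inside the relative clause, the subject of "packed".
Its filler is the head noun "chef" (via "who"), at word 6.
(The other dependency links word 1 to a gap after word 13.)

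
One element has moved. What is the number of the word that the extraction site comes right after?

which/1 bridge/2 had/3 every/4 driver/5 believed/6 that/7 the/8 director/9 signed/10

10

The displaced element is "which bridge" (word 2).
It is linked across 1 clause boundary (that).
It functions as the direct object of "signed", so the gap sits immediately after word 10 ("signed").
Base order: Every driver had believed that the director signed which bridge.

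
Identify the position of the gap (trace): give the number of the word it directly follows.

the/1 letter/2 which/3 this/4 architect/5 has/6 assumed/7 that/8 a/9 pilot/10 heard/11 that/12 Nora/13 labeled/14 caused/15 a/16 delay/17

14

The displaced element is "the letter" (word 2).
It is linked across 2 clause boundaries (that → that).
It functions as the direct object of "labeled", so the gap sits immediately after word 14 ("labeled").
Base order: This architect has assumed that a pilot heard that Nora labeled the letter.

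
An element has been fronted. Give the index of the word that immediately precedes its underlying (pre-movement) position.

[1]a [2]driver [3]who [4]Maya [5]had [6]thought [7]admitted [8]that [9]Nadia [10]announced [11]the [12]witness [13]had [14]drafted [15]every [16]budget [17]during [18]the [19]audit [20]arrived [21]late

The displaced element is "a driver" (word 2).
It is linked across 1 clause boundary (Ø).
It functions as the subject of "admitted", so the gap sits immediately after word 6 ("thought").
Base order: Maya had thought a driver admitted that Nadia announced the witness had drafted every budget during the audit.

6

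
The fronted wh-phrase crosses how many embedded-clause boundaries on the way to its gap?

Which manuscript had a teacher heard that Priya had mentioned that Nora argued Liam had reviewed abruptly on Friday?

3

"which manuscript" is extracted from the object of "reviewed".
Boundaries crossed, outermost first: [that], [that], [Ø] — 3 in total.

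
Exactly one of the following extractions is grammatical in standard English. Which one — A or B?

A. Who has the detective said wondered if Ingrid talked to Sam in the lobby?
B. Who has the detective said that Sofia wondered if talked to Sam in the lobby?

A

In B, the wh-phrase is extracted from inside a wh-island (introduced by "if"), which blocks movement.
In A, the extraction path crosses only that-complement boundaries, which are transparent.
So A is grammatical.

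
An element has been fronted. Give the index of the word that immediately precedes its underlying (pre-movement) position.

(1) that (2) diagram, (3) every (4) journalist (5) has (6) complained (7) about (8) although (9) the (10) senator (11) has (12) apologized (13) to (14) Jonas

7

The displaced element is "that diagram" (word 2).
It functions as the object of the preposition "about" of "complained", so the gap sits immediately after word 7 ("about").
Base order: Every journalist has complained about that diagram although the senator has apologized to Jonas.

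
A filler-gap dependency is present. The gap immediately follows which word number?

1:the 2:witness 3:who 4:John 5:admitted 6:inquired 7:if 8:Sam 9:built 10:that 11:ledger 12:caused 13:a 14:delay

The displaced element is "the witness" (word 2).
It is linked across 1 clause boundary (Ø).
It functions as the subject of "inquired", so the gap sits immediately after word 5 ("admitted").
Base order: John admitted that the witness inquired if Sam built that ledger.

5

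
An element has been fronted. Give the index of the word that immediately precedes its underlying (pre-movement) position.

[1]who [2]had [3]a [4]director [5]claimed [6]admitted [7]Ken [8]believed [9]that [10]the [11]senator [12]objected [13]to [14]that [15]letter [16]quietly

5

The displaced element is "who" (word 1).
It is linked across 1 clause boundary (Ø).
It functions as the subject of "admitted", so the gap sits immediately after word 5 ("claimed").
Base order: A director had claimed that who admitted Ken believed that the senator objected to that letter quietly.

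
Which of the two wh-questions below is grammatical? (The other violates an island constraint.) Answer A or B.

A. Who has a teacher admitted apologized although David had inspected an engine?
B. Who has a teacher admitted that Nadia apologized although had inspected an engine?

In B, the wh-phrase is extracted from inside an adjunct island (introduced by "although"), which blocks movement.
In A, the extraction path crosses only that-complement boundaries, which are transparent.
So A is grammatical.

A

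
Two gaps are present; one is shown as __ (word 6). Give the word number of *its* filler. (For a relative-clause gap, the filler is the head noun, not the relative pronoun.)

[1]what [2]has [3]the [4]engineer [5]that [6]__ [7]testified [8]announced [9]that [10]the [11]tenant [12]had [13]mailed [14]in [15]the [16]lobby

The marked gap is inside the relative clause, the subject of "testified".
Its filler is the head noun "engineer" (via "that"), at word 4.
(The other dependency links word 1 to a gap after word 13.)

4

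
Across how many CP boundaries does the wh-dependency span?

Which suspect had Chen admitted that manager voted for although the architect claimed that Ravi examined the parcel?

1

"which suspect" is extracted from the PP object of "voted".
Boundaries crossed, outermost first: [Ø] — 1 in total.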